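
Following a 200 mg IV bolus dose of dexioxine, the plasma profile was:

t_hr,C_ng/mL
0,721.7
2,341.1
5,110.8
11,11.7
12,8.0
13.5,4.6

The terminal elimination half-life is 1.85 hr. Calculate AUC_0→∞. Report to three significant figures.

Trapezoidal AUC_0→13.5:
  [0→2]: (721.7+341.1)/2 × 2 = 1062.8
  [2→5]: (341.1+110.8)/2 × 3 = 677.85
  [5→11]: (110.8+11.7)/2 × 6 = 367.5
  [11→12]: (11.7+8.0)/2 × 1 = 9.85
  [12→13.5]: (8.0+4.6)/2 × 1.5 = 9.45
  Sum = 2127.45 ng/mL·hr
k_e = ln2 / t½ = 0.693147 / 1.85 = 0.3747 hr^-1
Extrapolated tail: C_last / k_e = 4.6 / 0.3747 = 12.276
AUC_0→∞ = 2127.45 + 12.276 = 2139.726 ng/mL·hr

AUC = 2140 ng/mL·hr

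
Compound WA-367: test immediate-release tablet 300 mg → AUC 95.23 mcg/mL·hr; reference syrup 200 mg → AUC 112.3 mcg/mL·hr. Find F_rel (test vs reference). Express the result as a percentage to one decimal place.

F_rel = 56.5%

F_rel = (AUC_test/D_test) / (AUC_ref/D_ref)
      = (95.23/300) / (112.3/200)
      = 0.317433 / 0.5615 = 0.5653 = 56.53%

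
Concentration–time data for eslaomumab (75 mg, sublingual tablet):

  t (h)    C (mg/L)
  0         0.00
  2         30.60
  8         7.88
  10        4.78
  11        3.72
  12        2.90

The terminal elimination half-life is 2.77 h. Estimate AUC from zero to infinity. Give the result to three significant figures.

Trapezoidal AUC_0→12:
  [0→2]: (0.00+30.60)/2 × 2 = 30.6
  [2→8]: (30.60+7.88)/2 × 6 = 115.44
  [8→10]: (7.88+4.78)/2 × 2 = 12.66
  [10→11]: (4.78+3.72)/2 × 1 = 4.25
  [11→12]: (3.72+2.90)/2 × 1 = 3.31
  Sum = 166.26 mg/L·h
k_e = ln2 / t½ = 0.693147 / 2.77 = 0.2502 h^-1
Extrapolated tail: C_last / k_e = 2.90 / 0.2502 = 11.591
AUC_0→∞ = 166.26 + 11.591 = 177.851 mg/L·h

AUC = 178 mg/L·h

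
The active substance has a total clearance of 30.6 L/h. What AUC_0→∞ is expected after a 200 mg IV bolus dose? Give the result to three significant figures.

AUC = 6.54 mg/L·h

AUC_0→∞ = Dose_iv / CL
        = 200 / 30.6 = 6.53595 mg/L·h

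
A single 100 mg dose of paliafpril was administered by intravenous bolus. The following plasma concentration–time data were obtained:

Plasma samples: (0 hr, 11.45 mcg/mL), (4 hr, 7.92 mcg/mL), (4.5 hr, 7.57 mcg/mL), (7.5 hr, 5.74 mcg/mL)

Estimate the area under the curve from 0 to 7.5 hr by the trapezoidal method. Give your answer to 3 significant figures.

AUC = 62.6 mcg/mL·hr

Trapezoidal AUC_0→7.5:
  [0→4]: (11.45+7.92)/2 × 4 = 38.74
  [4→4.5]: (7.92+7.57)/2 × 0.5 = 3.8725
  [4.5→7.5]: (7.57+5.74)/2 × 3 = 19.965
  Sum = 62.5775 mcg/mL·hr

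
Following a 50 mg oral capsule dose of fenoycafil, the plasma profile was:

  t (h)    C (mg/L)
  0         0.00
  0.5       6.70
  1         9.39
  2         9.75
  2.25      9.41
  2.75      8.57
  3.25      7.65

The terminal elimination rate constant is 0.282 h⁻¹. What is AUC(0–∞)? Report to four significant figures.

AUC = 53.34 mg/L·h

Trapezoidal AUC_0→3.25:
  [0→0.5]: (0.00+6.70)/2 × 0.5 = 1.675
  [0.5→1]: (6.70+9.39)/2 × 0.5 = 4.0225
  [1→2]: (9.39+9.75)/2 × 1 = 9.57
  [2→2.25]: (9.75+9.41)/2 × 0.25 = 2.395
  [2.25→2.75]: (9.41+8.57)/2 × 0.5 = 4.495
  [2.75→3.25]: (8.57+7.65)/2 × 0.5 = 4.055
  Sum = 26.2125 mg/L·h
Extrapolated tail: C_last / k_e = 7.65 / 0.282 = 27.128
AUC_0→∞ = 26.2125 + 27.128 = 53.3405 mg/L·h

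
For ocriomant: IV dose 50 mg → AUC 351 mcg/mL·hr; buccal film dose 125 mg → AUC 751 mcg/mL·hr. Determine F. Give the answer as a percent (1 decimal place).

F = (AUC_ev / D_ev) / (AUC_iv / D_iv)
  = (751/125) / (351/50)
  = 6.008 / 7.02 = 0.8558
  = 85.58%

F = 85.6%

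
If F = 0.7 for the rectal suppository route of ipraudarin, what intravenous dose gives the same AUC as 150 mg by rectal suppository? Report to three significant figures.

Systemic exposure from an extravascular dose = F × D_ev, so the equivalent IV dose is F × D_ev.
D_iv = F × D_ev = 0.7 × 150 = 105 mg

D_iv = 105 mg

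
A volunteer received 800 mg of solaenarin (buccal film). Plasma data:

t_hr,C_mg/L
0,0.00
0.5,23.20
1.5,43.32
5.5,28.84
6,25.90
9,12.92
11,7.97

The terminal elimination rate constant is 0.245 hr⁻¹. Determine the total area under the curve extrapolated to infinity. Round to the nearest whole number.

AUC = 309 mg/L·hr

Trapezoidal AUC_0→11:
  [0→0.5]: (0.00+23.20)/2 × 0.5 = 5.8
  [0.5→1.5]: (23.20+43.32)/2 × 1 = 33.26
  [1.5→5.5]: (43.32+28.84)/2 × 4 = 144.32
  [5.5→6]: (28.84+25.90)/2 × 0.5 = 13.685
  [6→9]: (25.90+12.92)/2 × 3 = 58.23
  [9→11]: (12.92+7.97)/2 × 2 = 20.89
  Sum = 276.185 mg/L·hr
Extrapolated tail: C_last / k_e = 7.97 / 0.245 = 32.531
AUC_0→∞ = 276.185 + 32.531 = 308.716 mg/L·hr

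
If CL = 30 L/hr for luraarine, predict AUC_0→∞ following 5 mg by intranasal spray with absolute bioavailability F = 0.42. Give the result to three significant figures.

AUC_0→∞ = F × Dose / CL
        = 0.42 × 5 / 30 = 0.07 mg/L·hr

AUC = 0.0700 mg/L·hr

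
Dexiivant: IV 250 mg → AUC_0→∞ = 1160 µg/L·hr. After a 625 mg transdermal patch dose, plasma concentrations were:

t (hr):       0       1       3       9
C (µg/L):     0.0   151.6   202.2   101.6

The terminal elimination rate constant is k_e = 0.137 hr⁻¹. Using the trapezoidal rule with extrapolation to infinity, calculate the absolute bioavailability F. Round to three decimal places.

F = 0.718

Trapezoidal AUC_0→9 (transdermal patch):
  [0→1]: (0.0+151.6)/2 × 1 = 75.8
  [1→3]: (151.6+202.2)/2 × 2 = 353.8
  [3→9]: (202.2+101.6)/2 × 6 = 911.4
  Sum = 1341.0 µg/L·hr
Tail: C_last/k_e = 101.6/0.137 = 741.606
AUC_0→∞ (transdermal patch) = 1341.0 + 741.606 = 2082.606 µg/L·hr
F = (AUC_ev/D_ev)/(AUC_iv/D_iv) = (2082.606/625)/(1160/250) = 3.3321696/4.64 = 0.7181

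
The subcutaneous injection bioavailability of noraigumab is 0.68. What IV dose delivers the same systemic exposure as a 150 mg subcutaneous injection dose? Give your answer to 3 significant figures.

Systemic exposure from an extravascular dose = F × D_ev, so the equivalent IV dose is F × D_ev.
D_iv = F × D_ev = 0.68 × 150 = 102 mg

D_iv = 102 mg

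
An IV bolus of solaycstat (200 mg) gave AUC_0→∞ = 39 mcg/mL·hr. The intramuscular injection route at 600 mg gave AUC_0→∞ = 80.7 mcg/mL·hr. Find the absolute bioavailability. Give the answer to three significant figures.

F = 0.690

F = (AUC_ev / D_ev) / (AUC_iv / D_iv)
  = (80.7/600) / (39/200)
  = 0.1345 / 0.195 = 0.6897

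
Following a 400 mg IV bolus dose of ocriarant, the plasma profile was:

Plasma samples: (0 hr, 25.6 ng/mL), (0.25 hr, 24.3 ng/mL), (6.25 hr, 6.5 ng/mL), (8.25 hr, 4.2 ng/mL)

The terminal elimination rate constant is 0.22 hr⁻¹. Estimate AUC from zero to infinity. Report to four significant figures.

Trapezoidal AUC_0→8.25:
  [0→0.25]: (25.6+24.3)/2 × 0.25 = 6.2375
  [0.25→6.25]: (24.3+6.5)/2 × 6 = 92.4
  [6.25→8.25]: (6.5+4.2)/2 × 2 = 10.7
  Sum = 109.3375 ng/mL·hr
Extrapolated tail: C_last / k_e = 4.2 / 0.22 = 19.091
AUC_0→∞ = 109.3375 + 19.091 = 128.4285 ng/mL·hr

AUC = 128.4 ng/mL·hr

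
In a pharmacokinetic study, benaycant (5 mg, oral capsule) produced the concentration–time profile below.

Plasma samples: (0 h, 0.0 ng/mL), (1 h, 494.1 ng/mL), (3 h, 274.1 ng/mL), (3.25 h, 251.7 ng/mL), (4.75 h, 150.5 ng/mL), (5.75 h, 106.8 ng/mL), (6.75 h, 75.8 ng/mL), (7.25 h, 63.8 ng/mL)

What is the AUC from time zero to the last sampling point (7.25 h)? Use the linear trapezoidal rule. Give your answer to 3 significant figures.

Trapezoidal AUC_0→7.25:
  [0→1]: (0.0+494.1)/2 × 1 = 247.05
  [1→3]: (494.1+274.1)/2 × 2 = 768.2
  [3→3.25]: (274.1+251.7)/2 × 0.25 = 65.725
  [3.25→4.75]: (251.7+150.5)/2 × 1.5 = 301.65
  [4.75→5.75]: (150.5+106.8)/2 × 1 = 128.65
  [5.75→6.75]: (106.8+75.8)/2 × 1 = 91.3
  [6.75→7.25]: (75.8+63.8)/2 × 0.5 = 34.9
  Sum = 1637.475 ng/mL·h

AUC = 1640 ng/mL·h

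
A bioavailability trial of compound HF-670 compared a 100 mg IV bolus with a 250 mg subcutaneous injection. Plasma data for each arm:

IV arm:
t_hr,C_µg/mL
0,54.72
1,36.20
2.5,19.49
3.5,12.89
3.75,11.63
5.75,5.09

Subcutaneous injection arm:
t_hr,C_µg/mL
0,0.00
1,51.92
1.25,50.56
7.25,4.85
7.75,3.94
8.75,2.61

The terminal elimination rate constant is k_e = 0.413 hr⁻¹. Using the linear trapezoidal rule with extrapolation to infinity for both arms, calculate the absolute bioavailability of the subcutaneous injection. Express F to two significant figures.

F = 0.64

Trapezoidal AUC_0→5.75 (IV):
  [0→1]: (54.72+36.20)/2 × 1 = 45.46
  [1→2.5]: (36.20+19.49)/2 × 1.5 = 41.7675
  [2.5→3.5]: (19.49+12.89)/2 × 1 = 16.19
  [3.5→3.75]: (12.89+11.63)/2 × 0.25 = 3.065
  [3.75→5.75]: (11.63+5.09)/2 × 2 = 16.72
  Sum = 123.2025 µg/mL·hr
IV tail: 5.09/0.413 = 12.324; AUC_iv,0→∞ = 123.2025 + 12.324 = 135.5265 µg/mL·hr
Trapezoidal AUC_0→8.75 (subcutaneous injection):
  [0→1]: (0.00+51.92)/2 × 1 = 25.96
  [1→1.25]: (51.92+50.56)/2 × 0.25 = 12.81
  [1.25→7.25]: (50.56+4.85)/2 × 6 = 166.23
  [7.25→7.75]: (4.85+3.94)/2 × 0.5 = 2.1975
  [7.75→8.75]: (3.94+2.61)/2 × 1 = 3.275
  Sum = 210.4725 µg/mL·hr
subcutaneous injection tail: 2.61/0.413 = 6.320; AUC_ev,0→∞ = 210.4725 + 6.320 = 216.7925 µg/mL·hr
F = (AUC_ev/D_ev)/(AUC_iv/D_iv) = (216.7925/250)/(135.5265/100) = 0.86717/1.355265 = 0.6399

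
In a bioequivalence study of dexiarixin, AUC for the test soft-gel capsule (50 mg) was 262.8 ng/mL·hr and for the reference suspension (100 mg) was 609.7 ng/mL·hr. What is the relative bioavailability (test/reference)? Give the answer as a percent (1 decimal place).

F_rel = (AUC_test/D_test) / (AUC_ref/D_ref)
      = (262.8/50) / (609.7/100)
      = 5.256 / 6.097 = 0.8621 = 86.21%

F_rel = 86.2%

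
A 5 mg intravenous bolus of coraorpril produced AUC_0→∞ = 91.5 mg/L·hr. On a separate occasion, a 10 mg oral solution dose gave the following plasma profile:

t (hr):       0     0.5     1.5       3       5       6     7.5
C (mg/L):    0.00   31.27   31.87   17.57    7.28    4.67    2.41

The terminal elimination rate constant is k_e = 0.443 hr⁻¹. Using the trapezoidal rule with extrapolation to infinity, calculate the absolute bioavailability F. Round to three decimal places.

Trapezoidal AUC_0→7.5 (oral solution):
  [0→0.5]: (0.00+31.27)/2 × 0.5 = 7.8175
  [0.5→1.5]: (31.27+31.87)/2 × 1 = 31.57
  [1.5→3]: (31.87+17.57)/2 × 1.5 = 37.08
  [3→5]: (17.57+7.28)/2 × 2 = 24.85
  [5→6]: (7.28+4.67)/2 × 1 = 5.975
  [6→7.5]: (4.67+2.41)/2 × 1.5 = 5.31
  Sum = 112.6025 mg/L·hr
Tail: C_last/k_e = 2.41/0.443 = 5.440
AUC_0→∞ (oral solution) = 112.6025 + 5.440 = 118.0425 mg/L·hr
F = (AUC_ev/D_ev)/(AUC_iv/D_iv) = (118.0425/10)/(91.5/5) = 11.80425/18.3 = 0.6450

F = 0.645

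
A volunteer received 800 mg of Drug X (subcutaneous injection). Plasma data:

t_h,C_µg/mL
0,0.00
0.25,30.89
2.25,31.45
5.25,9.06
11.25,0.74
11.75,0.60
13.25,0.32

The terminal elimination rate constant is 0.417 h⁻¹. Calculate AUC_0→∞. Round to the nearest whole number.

Trapezoidal AUC_0→13.25:
  [0→0.25]: (0.00+30.89)/2 × 0.25 = 3.86125
  [0.25→2.25]: (30.89+31.45)/2 × 2 = 62.34
  [2.25→5.25]: (31.45+9.06)/2 × 3 = 60.765
  [5.25→11.25]: (9.06+0.74)/2 × 6 = 29.4
  [11.25→11.75]: (0.74+0.60)/2 × 0.5 = 0.335
  [11.75→13.25]: (0.60+0.32)/2 × 1.5 = 0.69
  Sum = 157.39125 µg/mL·h
Extrapolated tail: C_last / k_e = 0.32 / 0.417 = 0.767
AUC_0→∞ = 157.39125 + 0.767 = 158.15825 µg/mL·h

AUC = 158 µg/mL·h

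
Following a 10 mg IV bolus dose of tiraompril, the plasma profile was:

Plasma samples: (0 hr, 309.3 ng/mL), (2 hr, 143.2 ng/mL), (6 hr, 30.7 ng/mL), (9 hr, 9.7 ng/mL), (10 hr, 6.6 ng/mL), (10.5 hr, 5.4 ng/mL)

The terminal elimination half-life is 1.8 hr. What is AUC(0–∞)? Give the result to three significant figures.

AUC = 886 ng/mL·hr

Trapezoidal AUC_0→10.5:
  [0→2]: (309.3+143.2)/2 × 2 = 452.5
  [2→6]: (143.2+30.7)/2 × 4 = 347.8
  [6→9]: (30.7+9.7)/2 × 3 = 60.6
  [9→10]: (9.7+6.6)/2 × 1 = 8.15
  [10→10.5]: (6.6+5.4)/2 × 0.5 = 3.0
  Sum = 872.05 ng/mL·hr
k_e = ln2 / t½ = 0.693147 / 1.8 = 0.3851 hr^-1
Extrapolated tail: C_last / k_e = 5.4 / 0.3851 = 14.022
AUC_0→∞ = 872.05 + 14.022 = 886.072 ng/mL·hr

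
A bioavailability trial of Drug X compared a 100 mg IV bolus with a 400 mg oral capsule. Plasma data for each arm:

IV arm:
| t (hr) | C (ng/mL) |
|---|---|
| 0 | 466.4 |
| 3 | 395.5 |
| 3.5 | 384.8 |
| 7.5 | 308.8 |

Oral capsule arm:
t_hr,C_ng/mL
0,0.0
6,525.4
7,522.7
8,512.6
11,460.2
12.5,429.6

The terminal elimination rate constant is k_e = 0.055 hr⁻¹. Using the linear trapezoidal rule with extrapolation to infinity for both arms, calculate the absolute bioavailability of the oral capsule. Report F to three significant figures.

F = 0.370

Trapezoidal AUC_0→7.5 (IV):
  [0→3]: (466.4+395.5)/2 × 3 = 1292.85
  [3→3.5]: (395.5+384.8)/2 × 0.5 = 195.075
  [3.5→7.5]: (384.8+308.8)/2 × 4 = 1387.2
  Sum = 2875.125 ng/mL·hr
IV tail: 308.8/0.055 = 5614.545; AUC_iv,0→∞ = 2875.125 + 5614.545 = 8489.67 ng/mL·hr
Trapezoidal AUC_0→12.5 (oral capsule):
  [0→6]: (0.0+525.4)/2 × 6 = 1576.2
  [6→7]: (525.4+522.7)/2 × 1 = 524.05
  [7→8]: (522.7+512.6)/2 × 1 = 517.65
  [8→11]: (512.6+460.2)/2 × 3 = 1459.2
  [11→12.5]: (460.2+429.6)/2 × 1.5 = 667.35
  Sum = 4744.45 ng/mL·hr
oral capsule tail: 429.6/0.055 = 7810.909; AUC_ev,0→∞ = 4744.45 + 7810.909 = 12555.359 ng/mL·hr
F = (AUC_ev/D_ev)/(AUC_iv/D_iv) = (12555.359/400)/(8489.67/100) = 31.3884/84.8967 = 0.3697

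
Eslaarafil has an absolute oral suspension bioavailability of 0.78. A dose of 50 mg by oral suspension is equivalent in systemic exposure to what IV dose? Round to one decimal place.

D_iv = 39.0 mg

Systemic exposure from an extravascular dose = F × D_ev, so the equivalent IV dose is F × D_ev.
D_iv = F × D_ev = 0.78 × 50 = 39 mg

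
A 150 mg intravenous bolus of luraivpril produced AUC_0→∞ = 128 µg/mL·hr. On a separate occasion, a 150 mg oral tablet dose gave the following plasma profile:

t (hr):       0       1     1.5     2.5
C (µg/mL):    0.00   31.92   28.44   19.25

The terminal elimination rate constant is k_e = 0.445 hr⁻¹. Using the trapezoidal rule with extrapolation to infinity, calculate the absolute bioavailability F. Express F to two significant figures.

F = 0.77

Trapezoidal AUC_0→2.5 (oral tablet):
  [0→1]: (0.00+31.92)/2 × 1 = 15.96
  [1→1.5]: (31.92+28.44)/2 × 0.5 = 15.09
  [1.5→2.5]: (28.44+19.25)/2 × 1 = 23.845
  Sum = 54.895 µg/mL·hr
Tail: C_last/k_e = 19.25/0.445 = 43.258
AUC_0→∞ (oral tablet) = 54.895 + 43.258 = 98.153 µg/mL·hr
F = (AUC_ev/D_ev)/(AUC_iv/D_iv) = (98.153/150)/(128/150) = 0.654353/0.853333 = 0.7668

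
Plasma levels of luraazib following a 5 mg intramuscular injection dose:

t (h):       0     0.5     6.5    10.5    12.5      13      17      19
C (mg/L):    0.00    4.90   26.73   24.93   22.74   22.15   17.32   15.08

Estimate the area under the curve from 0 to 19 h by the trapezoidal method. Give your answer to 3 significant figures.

AUC = 370 mg/L·h

Trapezoidal AUC_0→19:
  [0→0.5]: (0.00+4.90)/2 × 0.5 = 1.225
  [0.5→6.5]: (4.90+26.73)/2 × 6 = 94.89
  [6.5→10.5]: (26.73+24.93)/2 × 4 = 103.32
  [10.5→12.5]: (24.93+22.74)/2 × 2 = 47.67
  [12.5→13]: (22.74+22.15)/2 × 0.5 = 11.2225
  [13→17]: (22.15+17.32)/2 × 4 = 78.94
  [17→19]: (17.32+15.08)/2 × 2 = 32.4
  Sum = 369.6675 mg/L·h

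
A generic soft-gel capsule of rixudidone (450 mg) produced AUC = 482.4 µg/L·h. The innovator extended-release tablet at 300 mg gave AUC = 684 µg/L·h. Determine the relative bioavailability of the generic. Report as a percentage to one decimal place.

F_rel = 47.0%

F_rel = (AUC_test/D_test) / (AUC_ref/D_ref)
      = (482.4/450) / (684/300)
      = 1.072 / 2.28 = 0.4702 = 47.02%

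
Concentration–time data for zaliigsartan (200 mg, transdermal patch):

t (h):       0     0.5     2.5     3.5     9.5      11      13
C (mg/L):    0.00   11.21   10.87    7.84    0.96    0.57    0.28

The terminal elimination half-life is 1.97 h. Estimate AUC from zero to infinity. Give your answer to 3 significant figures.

Trapezoidal AUC_0→13:
  [0→0.5]: (0.00+11.21)/2 × 0.5 = 2.8025
  [0.5→2.5]: (11.21+10.87)/2 × 2 = 22.08
  [2.5→3.5]: (10.87+7.84)/2 × 1 = 9.355
  [3.5→9.5]: (7.84+0.96)/2 × 6 = 26.4
  [9.5→11]: (0.96+0.57)/2 × 1.5 = 1.1475
  [11→13]: (0.57+0.28)/2 × 2 = 0.85
  Sum = 62.635 mg/L·h
k_e = ln2 / t½ = 0.693147 / 1.97 = 0.3519 h^-1
Extrapolated tail: C_last / k_e = 0.28 / 0.3519 = 0.796
AUC_0→∞ = 62.635 + 0.796 = 63.431 mg/L·h

AUC = 63.4 mg/L·h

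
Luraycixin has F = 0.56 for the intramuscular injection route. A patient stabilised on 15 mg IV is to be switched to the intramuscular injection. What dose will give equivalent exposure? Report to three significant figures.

D_intramuscular = 26.8 mg

For equal systemic exposure: F × D_ev = D_iv
D_ev = D_iv / F = 15 / 0.56 = 26.7857 mg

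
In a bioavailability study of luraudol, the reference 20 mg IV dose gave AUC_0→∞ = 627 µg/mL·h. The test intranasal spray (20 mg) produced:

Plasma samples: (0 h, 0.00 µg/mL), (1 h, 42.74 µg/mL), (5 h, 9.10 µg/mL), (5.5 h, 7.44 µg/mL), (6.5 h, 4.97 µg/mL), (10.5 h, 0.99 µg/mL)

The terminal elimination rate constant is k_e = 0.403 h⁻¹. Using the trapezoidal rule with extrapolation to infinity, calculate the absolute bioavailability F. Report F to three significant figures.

Trapezoidal AUC_0→10.5 (intranasal spray):
  [0→1]: (0.00+42.74)/2 × 1 = 21.37
  [1→5]: (42.74+9.10)/2 × 4 = 103.68
  [5→5.5]: (9.10+7.44)/2 × 0.5 = 4.135
  [5.5→6.5]: (7.44+4.97)/2 × 1 = 6.205
  [6.5→10.5]: (4.97+0.99)/2 × 4 = 11.92
  Sum = 147.31 µg/mL·h
Tail: C_last/k_e = 0.99/0.403 = 2.457
AUC_0→∞ (intranasal spray) = 147.31 + 2.457 = 149.767 µg/mL·h
F = (AUC_ev/D_ev)/(AUC_iv/D_iv) = (149.767/20)/(627/20) = 7.48835/31.35 = 0.2389

F = 0.239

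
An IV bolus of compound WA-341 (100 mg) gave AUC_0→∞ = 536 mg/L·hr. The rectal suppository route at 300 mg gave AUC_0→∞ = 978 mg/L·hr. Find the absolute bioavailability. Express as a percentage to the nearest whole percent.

F = (AUC_ev / D_ev) / (AUC_iv / D_iv)
  = (978/300) / (536/100)
  = 3.26 / 5.36 = 0.6082
  = 60.82%

F = 61%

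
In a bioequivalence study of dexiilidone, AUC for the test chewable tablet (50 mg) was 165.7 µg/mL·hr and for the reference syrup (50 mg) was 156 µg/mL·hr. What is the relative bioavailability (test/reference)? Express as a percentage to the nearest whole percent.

F_rel = 106%

F_rel = (AUC_test/D_test) / (AUC_ref/D_ref)
      = (165.7/50) / (156/50)
      = 3.314 / 3.12 = 1.0622 = 106.22%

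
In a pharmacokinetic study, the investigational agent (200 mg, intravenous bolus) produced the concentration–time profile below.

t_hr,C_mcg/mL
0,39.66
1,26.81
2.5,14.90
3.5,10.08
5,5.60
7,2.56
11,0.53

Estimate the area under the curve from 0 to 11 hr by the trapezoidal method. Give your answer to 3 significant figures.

AUC = 103 mcg/mL·hr

Trapezoidal AUC_0→11:
  [0→1]: (39.66+26.81)/2 × 1 = 33.235
  [1→2.5]: (26.81+14.90)/2 × 1.5 = 31.2825
  [2.5→3.5]: (14.90+10.08)/2 × 1 = 12.49
  [3.5→5]: (10.08+5.60)/2 × 1.5 = 11.76
  [5→7]: (5.60+2.56)/2 × 2 = 8.16
  [7→11]: (2.56+0.53)/2 × 4 = 6.18
  Sum = 103.1075 mcg/mL·hr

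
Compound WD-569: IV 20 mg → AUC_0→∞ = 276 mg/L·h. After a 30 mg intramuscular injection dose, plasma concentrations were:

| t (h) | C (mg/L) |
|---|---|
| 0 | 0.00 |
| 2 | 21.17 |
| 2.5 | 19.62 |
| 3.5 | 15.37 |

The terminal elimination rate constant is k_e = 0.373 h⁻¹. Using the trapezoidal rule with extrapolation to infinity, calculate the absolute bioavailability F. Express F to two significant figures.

F = 0.22

Trapezoidal AUC_0→3.5 (intramuscular injection):
  [0→2]: (0.00+21.17)/2 × 2 = 21.17
  [2→2.5]: (21.17+19.62)/2 × 0.5 = 10.1975
  [2.5→3.5]: (19.62+15.37)/2 × 1 = 17.495
  Sum = 48.8625 mg/L·h
Tail: C_last/k_e = 15.37/0.373 = 41.206
AUC_0→∞ (intramuscular injection) = 48.8625 + 41.206 = 90.0685 mg/L·h
F = (AUC_ev/D_ev)/(AUC_iv/D_iv) = (90.0685/30)/(276/20) = 3.00228/13.8 = 0.2176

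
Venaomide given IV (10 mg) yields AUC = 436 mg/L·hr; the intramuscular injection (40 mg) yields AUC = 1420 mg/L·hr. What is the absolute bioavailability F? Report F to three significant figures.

F = 0.814

F = (AUC_ev / D_ev) / (AUC_iv / D_iv)
  = (1420/40) / (436/10)
  = 35.5 / 43.6 = 0.8142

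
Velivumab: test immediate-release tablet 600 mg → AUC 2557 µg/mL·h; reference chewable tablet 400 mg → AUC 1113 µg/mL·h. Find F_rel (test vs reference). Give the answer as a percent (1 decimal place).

F_rel = 153.2%

F_rel = (AUC_test/D_test) / (AUC_ref/D_ref)
      = (2557/600) / (1113/400)
      = 4.26167 / 2.7825 = 1.5316 = 153.16%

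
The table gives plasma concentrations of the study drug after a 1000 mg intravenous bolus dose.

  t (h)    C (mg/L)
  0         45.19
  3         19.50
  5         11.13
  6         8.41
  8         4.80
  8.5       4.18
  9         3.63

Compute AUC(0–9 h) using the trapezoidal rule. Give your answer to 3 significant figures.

AUC = 155 mg/L·h

Trapezoidal AUC_0→9:
  [0→3]: (45.19+19.50)/2 × 3 = 97.035
  [3→5]: (19.50+11.13)/2 × 2 = 30.63
  [5→6]: (11.13+8.41)/2 × 1 = 9.77
  [6→8]: (8.41+4.80)/2 × 2 = 13.21
  [8→8.5]: (4.80+4.18)/2 × 0.5 = 2.245
  [8.5→9]: (4.18+3.63)/2 × 0.5 = 1.9525
  Sum = 154.8425 mg/L·h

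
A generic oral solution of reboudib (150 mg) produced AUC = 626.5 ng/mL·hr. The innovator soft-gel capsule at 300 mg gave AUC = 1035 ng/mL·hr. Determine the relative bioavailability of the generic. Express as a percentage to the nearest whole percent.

F_rel = 121%

F_rel = (AUC_test/D_test) / (AUC_ref/D_ref)
      = (626.5/150) / (1035/300)
      = 4.17667 / 3.45 = 1.2106 = 121.06%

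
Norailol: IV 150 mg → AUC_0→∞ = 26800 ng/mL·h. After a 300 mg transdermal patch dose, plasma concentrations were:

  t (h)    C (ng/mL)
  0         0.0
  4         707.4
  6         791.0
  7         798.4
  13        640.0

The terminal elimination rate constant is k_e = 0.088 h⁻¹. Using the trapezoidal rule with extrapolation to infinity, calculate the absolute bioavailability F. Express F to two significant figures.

Trapezoidal AUC_0→13 (transdermal patch):
  [0→4]: (0.0+707.4)/2 × 4 = 1414.8
  [4→6]: (707.4+791.0)/2 × 2 = 1498.4
  [6→7]: (791.0+798.4)/2 × 1 = 794.7
  [7→13]: (798.4+640.0)/2 × 6 = 4315.2
  Sum = 8023.1 ng/mL·h
Tail: C_last/k_e = 640.0/0.088 = 7272.727
AUC_0→∞ (transdermal patch) = 8023.1 + 7272.727 = 15295.827 ng/mL·h
F = (AUC_ev/D_ev)/(AUC_iv/D_iv) = (15295.827/300)/(26800/150) = 50.98609/178.667 = 0.2854

F = 0.29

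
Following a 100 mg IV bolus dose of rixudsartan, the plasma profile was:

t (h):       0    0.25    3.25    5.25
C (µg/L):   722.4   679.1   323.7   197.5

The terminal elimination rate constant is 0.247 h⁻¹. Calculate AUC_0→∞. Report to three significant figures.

AUC = 3000 µg/L·h

Trapezoidal AUC_0→5.25:
  [0→0.25]: (722.4+679.1)/2 × 0.25 = 175.1875
  [0.25→3.25]: (679.1+323.7)/2 × 3 = 1504.2
  [3.25→5.25]: (323.7+197.5)/2 × 2 = 521.2
  Sum = 2200.5875 µg/L·h
Extrapolated tail: C_last / k_e = 197.5 / 0.247 = 799.595
AUC_0→∞ = 2200.5875 + 799.595 = 3000.1825 µg/L·h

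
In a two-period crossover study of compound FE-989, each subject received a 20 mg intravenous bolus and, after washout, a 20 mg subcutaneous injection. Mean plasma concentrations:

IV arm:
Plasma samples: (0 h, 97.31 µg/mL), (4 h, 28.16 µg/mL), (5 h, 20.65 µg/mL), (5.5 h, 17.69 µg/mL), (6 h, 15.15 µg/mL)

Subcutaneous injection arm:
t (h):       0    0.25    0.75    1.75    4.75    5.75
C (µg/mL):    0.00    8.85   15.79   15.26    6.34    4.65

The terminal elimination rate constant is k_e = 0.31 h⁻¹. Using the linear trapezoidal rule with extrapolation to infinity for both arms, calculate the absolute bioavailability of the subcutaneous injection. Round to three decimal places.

Trapezoidal AUC_0→6 (IV):
  [0→4]: (97.31+28.16)/2 × 4 = 250.94
  [4→5]: (28.16+20.65)/2 × 1 = 24.405
  [5→5.5]: (20.65+17.69)/2 × 0.5 = 9.585
  [5.5→6]: (17.69+15.15)/2 × 0.5 = 8.21
  Sum = 293.14 µg/mL·h
IV tail: 15.15/0.31 = 48.871; AUC_iv,0→∞ = 293.14 + 48.871 = 342.011 µg/mL·h
Trapezoidal AUC_0→5.75 (subcutaneous injection):
  [0→0.25]: (0.00+8.85)/2 × 0.25 = 1.10625
  [0.25→0.75]: (8.85+15.79)/2 × 0.5 = 6.16
  [0.75→1.75]: (15.79+15.26)/2 × 1 = 15.525
  [1.75→4.75]: (15.26+6.34)/2 × 3 = 32.4
  [4.75→5.75]: (6.34+4.65)/2 × 1 = 5.495
  Sum = 60.68625 µg/mL·h
subcutaneous injection tail: 4.65/0.31 = 15.000; AUC_ev,0→∞ = 60.68625 + 15.000 = 75.68625 µg/mL·h
F = (AUC_ev/D_ev)/(AUC_iv/D_iv) = (75.68625/20)/(342.011/20) = 3.7843125/17.10055 = 0.2213

F = 0.221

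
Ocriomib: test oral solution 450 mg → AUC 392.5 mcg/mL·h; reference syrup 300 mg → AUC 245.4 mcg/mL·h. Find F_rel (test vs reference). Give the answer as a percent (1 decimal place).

F_rel = 106.6%

F_rel = (AUC_test/D_test) / (AUC_ref/D_ref)
      = (392.5/450) / (245.4/300)
      = 0.872222 / 0.818 = 1.0663 = 106.63%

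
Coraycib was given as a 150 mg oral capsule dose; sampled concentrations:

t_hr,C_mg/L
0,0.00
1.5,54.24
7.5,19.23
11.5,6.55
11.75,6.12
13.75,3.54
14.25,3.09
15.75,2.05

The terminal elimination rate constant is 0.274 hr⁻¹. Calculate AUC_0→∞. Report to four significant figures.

Trapezoidal AUC_0→15.75:
  [0→1.5]: (0.00+54.24)/2 × 1.5 = 40.68
  [1.5→7.5]: (54.24+19.23)/2 × 6 = 220.41
  [7.5→11.5]: (19.23+6.55)/2 × 4 = 51.56
  [11.5→11.75]: (6.55+6.12)/2 × 0.25 = 1.58375
  [11.75→13.75]: (6.12+3.54)/2 × 2 = 9.66
  [13.75→14.25]: (3.54+3.09)/2 × 0.5 = 1.6575
  [14.25→15.75]: (3.09+2.05)/2 × 1.5 = 3.855
  Sum = 329.40625 mg/L·hr
Extrapolated tail: C_last / k_e = 2.05 / 0.274 = 7.482
AUC_0→∞ = 329.40625 + 7.482 = 336.88825 mg/L·hr

AUC = 336.9 mg/L·hr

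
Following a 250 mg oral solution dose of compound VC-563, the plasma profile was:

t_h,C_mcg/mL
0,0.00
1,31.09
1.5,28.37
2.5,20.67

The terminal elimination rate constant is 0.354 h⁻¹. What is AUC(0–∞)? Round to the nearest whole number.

AUC = 113 mcg/mL·h

Trapezoidal AUC_0→2.5:
  [0→1]: (0.00+31.09)/2 × 1 = 15.545
  [1→1.5]: (31.09+28.37)/2 × 0.5 = 14.865
  [1.5→2.5]: (28.37+20.67)/2 × 1 = 24.52
  Sum = 54.93 mcg/mL·h
Extrapolated tail: C_last / k_e = 20.67 / 0.354 = 58.390
AUC_0→∞ = 54.93 + 58.390 = 113.32 mcg/mL·h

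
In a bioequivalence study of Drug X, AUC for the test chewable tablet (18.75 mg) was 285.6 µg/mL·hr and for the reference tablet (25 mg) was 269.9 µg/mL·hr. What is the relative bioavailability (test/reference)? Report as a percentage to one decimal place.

F_rel = 141.1%

F_rel = (AUC_test/D_test) / (AUC_ref/D_ref)
      = (285.6/18.75) / (269.9/25)
      = 15.232 / 10.796 = 1.4109 = 141.09%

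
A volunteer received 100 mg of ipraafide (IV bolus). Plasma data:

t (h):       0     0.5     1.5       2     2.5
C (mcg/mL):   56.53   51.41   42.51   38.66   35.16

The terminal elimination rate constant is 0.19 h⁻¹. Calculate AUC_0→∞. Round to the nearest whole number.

AUC = 298 mcg/mL·h

Trapezoidal AUC_0→2.5:
  [0→0.5]: (56.53+51.41)/2 × 0.5 = 26.985
  [0.5→1.5]: (51.41+42.51)/2 × 1 = 46.96
  [1.5→2]: (42.51+38.66)/2 × 0.5 = 20.2925
  [2→2.5]: (38.66+35.16)/2 × 0.5 = 18.455
  Sum = 112.6925 mcg/mL·h
Extrapolated tail: C_last / k_e = 35.16 / 0.19 = 185.053
AUC_0→∞ = 112.6925 + 185.053 = 297.7455 mcg/mL·h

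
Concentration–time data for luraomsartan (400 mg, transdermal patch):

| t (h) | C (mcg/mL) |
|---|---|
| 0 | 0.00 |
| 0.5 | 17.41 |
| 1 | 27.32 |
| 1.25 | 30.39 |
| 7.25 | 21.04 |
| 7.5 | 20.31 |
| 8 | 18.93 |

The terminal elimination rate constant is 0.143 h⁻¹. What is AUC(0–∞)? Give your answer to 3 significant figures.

AUC = 324 mcg/mL·h

Trapezoidal AUC_0→8:
  [0→0.5]: (0.00+17.41)/2 × 0.5 = 4.3525
  [0.5→1]: (17.41+27.32)/2 × 0.5 = 11.1825
  [1→1.25]: (27.32+30.39)/2 × 0.25 = 7.21375
  [1.25→7.25]: (30.39+21.04)/2 × 6 = 154.29
  [7.25→7.5]: (21.04+20.31)/2 × 0.25 = 5.16875
  [7.5→8]: (20.31+18.93)/2 × 0.5 = 9.81
  Sum = 192.0175 mcg/mL·h
Extrapolated tail: C_last / k_e = 18.93 / 0.143 = 132.378
AUC_0→∞ = 192.0175 + 132.378 = 324.3955 mcg/mL·h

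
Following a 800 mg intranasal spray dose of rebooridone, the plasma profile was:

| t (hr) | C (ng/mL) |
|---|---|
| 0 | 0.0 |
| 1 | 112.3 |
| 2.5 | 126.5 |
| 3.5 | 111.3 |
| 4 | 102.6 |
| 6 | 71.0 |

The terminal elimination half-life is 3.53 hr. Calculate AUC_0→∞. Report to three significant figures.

AUC = 943 ng/mL·hr

Trapezoidal AUC_0→6:
  [0→1]: (0.0+112.3)/2 × 1 = 56.15
  [1→2.5]: (112.3+126.5)/2 × 1.5 = 179.1
  [2.5→3.5]: (126.5+111.3)/2 × 1 = 118.9
  [3.5→4]: (111.3+102.6)/2 × 0.5 = 53.475
  [4→6]: (102.6+71.0)/2 × 2 = 173.6
  Sum = 581.225 ng/mL·hr
k_e = ln2 / t½ = 0.693147 / 3.53 = 0.1964 hr^-1
Extrapolated tail: C_last / k_e = 71.0 / 0.1964 = 361.507
AUC_0→∞ = 581.225 + 361.507 = 942.732 ng/mL·hr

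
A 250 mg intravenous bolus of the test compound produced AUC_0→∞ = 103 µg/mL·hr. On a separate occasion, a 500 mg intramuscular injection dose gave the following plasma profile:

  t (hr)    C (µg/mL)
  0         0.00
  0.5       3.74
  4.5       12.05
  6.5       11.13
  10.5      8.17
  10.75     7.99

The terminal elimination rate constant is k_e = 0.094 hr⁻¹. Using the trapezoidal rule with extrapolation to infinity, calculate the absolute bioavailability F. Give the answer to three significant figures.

Trapezoidal AUC_0→10.75 (intramuscular injection):
  [0→0.5]: (0.00+3.74)/2 × 0.5 = 0.935
  [0.5→4.5]: (3.74+12.05)/2 × 4 = 31.58
  [4.5→6.5]: (12.05+11.13)/2 × 2 = 23.18
  [6.5→10.5]: (11.13+8.17)/2 × 4 = 38.6
  [10.5→10.75]: (8.17+7.99)/2 × 0.25 = 2.02
  Sum = 96.315 µg/mL·hr
Tail: C_last/k_e = 7.99/0.094 = 85.000
AUC_0→∞ (intramuscular injection) = 96.315 + 85.000 = 181.315 µg/mL·hr
F = (AUC_ev/D_ev)/(AUC_iv/D_iv) = (181.315/500)/(103/250) = 0.36263/0.412 = 0.8802

F = 0.880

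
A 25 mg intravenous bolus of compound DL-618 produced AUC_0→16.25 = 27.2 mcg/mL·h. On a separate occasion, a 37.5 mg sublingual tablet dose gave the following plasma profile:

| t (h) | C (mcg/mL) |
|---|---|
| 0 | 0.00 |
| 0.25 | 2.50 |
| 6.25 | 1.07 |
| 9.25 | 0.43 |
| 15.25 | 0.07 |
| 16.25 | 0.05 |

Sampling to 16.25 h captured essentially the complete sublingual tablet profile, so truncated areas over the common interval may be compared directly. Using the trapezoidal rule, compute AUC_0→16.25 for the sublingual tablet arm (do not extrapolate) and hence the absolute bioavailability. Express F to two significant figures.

Trapezoidal AUC_0→16.25 (sublingual tablet):
  [0→0.25]: (0.00+2.50)/2 × 0.25 = 0.3125
  [0.25→6.25]: (2.50+1.07)/2 × 6 = 10.71
  [6.25→9.25]: (1.07+0.43)/2 × 3 = 2.25
  [9.25→15.25]: (0.43+0.07)/2 × 6 = 1.5
  [15.25→16.25]: (0.07+0.05)/2 × 1 = 0.06
  Sum = 14.8325 mcg/mL·h
F = (AUC_ev/D_ev)/(AUC_iv/D_iv) = (14.8325/37.5)/(27.2/25) = 0.395533/1.088 = 0.3635

F = 0.36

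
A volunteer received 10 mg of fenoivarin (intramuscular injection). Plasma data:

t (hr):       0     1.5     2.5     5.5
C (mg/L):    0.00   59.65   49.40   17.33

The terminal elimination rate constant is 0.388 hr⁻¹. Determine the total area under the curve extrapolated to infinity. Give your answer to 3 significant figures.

AUC = 244 mg/L·hr

Trapezoidal AUC_0→5.5:
  [0→1.5]: (0.00+59.65)/2 × 1.5 = 44.7375
  [1.5→2.5]: (59.65+49.40)/2 × 1 = 54.525
  [2.5→5.5]: (49.40+17.33)/2 × 3 = 100.095
  Sum = 199.3575 mg/L·hr
Extrapolated tail: C_last / k_e = 17.33 / 0.388 = 44.665
AUC_0→∞ = 199.3575 + 44.665 = 244.0225 mg/L·hr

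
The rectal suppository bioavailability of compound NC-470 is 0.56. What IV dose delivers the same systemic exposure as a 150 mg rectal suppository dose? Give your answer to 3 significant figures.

D_iv = 84.0 mg

Systemic exposure from an extravascular dose = F × D_ev, so the equivalent IV dose is F × D_ev.
D_iv = F × D_ev = 0.56 × 150 = 84 mg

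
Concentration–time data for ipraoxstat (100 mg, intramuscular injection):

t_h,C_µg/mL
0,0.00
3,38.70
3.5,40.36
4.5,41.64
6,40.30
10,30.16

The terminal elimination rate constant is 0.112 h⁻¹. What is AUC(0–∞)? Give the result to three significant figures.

AUC = 590 µg/mL·h

Trapezoidal AUC_0→10:
  [0→3]: (0.00+38.70)/2 × 3 = 58.05
  [3→3.5]: (38.70+40.36)/2 × 0.5 = 19.765
  [3.5→4.5]: (40.36+41.64)/2 × 1 = 41.0
  [4.5→6]: (41.64+40.30)/2 × 1.5 = 61.455
  [6→10]: (40.30+30.16)/2 × 4 = 140.92
  Sum = 321.19 µg/mL·h
Extrapolated tail: C_last / k_e = 30.16 / 0.112 = 269.286
AUC_0→∞ = 321.19 + 269.286 = 590.476 µg/mL·h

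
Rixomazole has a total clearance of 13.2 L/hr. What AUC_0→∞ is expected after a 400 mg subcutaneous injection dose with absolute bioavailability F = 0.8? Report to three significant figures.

AUC_0→∞ = F × Dose / CL
        = 0.8 × 400 / 13.2 = 24.2424 mg/L·hr

AUC = 24.2 mg/L·hr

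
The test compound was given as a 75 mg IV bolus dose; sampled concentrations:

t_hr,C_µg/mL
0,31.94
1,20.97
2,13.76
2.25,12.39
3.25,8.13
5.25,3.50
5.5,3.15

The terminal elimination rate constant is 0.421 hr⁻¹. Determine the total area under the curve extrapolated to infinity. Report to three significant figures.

AUC = 77.3 µg/mL·hr

Trapezoidal AUC_0→5.5:
  [0→1]: (31.94+20.97)/2 × 1 = 26.455
  [1→2]: (20.97+13.76)/2 × 1 = 17.365
  [2→2.25]: (13.76+12.39)/2 × 0.25 = 3.26875
  [2.25→3.25]: (12.39+8.13)/2 × 1 = 10.26
  [3.25→5.25]: (8.13+3.50)/2 × 2 = 11.63
  [5.25→5.5]: (3.50+3.15)/2 × 0.25 = 0.83125
  Sum = 69.81 µg/mL·hr
Extrapolated tail: C_last / k_e = 3.15 / 0.421 = 7.482
AUC_0→∞ = 69.81 + 7.482 = 77.292 µg/mL·hr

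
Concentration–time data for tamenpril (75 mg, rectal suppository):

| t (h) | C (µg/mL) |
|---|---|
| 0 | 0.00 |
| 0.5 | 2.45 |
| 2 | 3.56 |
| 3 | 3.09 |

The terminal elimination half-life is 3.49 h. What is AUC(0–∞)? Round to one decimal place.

AUC = 24.0 µg/mL·h

Trapezoidal AUC_0→3:
  [0→0.5]: (0.00+2.45)/2 × 0.5 = 0.6125
  [0.5→2]: (2.45+3.56)/2 × 1.5 = 4.5075
  [2→3]: (3.56+3.09)/2 × 1 = 3.325
  Sum = 8.445 µg/mL·h
k_e = ln2 / t½ = 0.693147 / 3.49 = 0.1986 h^-1
Extrapolated tail: C_last / k_e = 3.09 / 0.1986 = 15.559
AUC_0→∞ = 8.445 + 15.559 = 24.004 µg/mL·h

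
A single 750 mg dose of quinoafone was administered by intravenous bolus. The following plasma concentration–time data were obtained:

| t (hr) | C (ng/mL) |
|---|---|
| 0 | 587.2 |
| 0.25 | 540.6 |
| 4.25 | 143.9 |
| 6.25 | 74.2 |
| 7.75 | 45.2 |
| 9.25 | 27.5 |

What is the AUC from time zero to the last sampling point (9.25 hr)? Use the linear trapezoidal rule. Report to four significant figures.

Trapezoidal AUC_0→9.25:
  [0→0.25]: (587.2+540.6)/2 × 0.25 = 140.975
  [0.25→4.25]: (540.6+143.9)/2 × 4 = 1369.0
  [4.25→6.25]: (143.9+74.2)/2 × 2 = 218.1
  [6.25→7.75]: (74.2+45.2)/2 × 1.5 = 89.55
  [7.75→9.25]: (45.2+27.5)/2 × 1.5 = 54.525
  Sum = 1872.15 ng/mL·hr

AUC = 1872 ng/mL·hr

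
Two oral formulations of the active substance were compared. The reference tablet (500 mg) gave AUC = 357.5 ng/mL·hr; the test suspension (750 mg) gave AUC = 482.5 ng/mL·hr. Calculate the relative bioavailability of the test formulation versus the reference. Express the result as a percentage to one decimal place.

F_rel = (AUC_test/D_test) / (AUC_ref/D_ref)
      = (482.5/750) / (357.5/500)
      = 0.643333 / 0.715 = 0.8998 = 89.98%

F_rel = 90.0%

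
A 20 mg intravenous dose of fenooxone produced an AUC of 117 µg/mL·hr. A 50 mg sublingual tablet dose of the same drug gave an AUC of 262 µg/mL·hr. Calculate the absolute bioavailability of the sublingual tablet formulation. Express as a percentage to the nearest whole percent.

F = 90%

F = (AUC_ev / D_ev) / (AUC_iv / D_iv)
  = (262/50) / (117/20)
  = 5.24 / 5.85 = 0.8957
  = 89.57%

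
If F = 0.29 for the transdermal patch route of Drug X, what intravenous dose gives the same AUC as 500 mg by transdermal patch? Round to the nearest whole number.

Systemic exposure from an extravascular dose = F × D_ev, so the equivalent IV dose is F × D_ev.
D_iv = F × D_ev = 0.29 × 500 = 145 mg

D_iv = 145 mg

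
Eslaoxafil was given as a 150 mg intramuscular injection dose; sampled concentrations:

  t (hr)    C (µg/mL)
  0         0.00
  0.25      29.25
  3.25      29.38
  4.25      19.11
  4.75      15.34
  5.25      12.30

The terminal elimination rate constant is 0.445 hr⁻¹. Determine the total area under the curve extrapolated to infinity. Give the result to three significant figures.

Trapezoidal AUC_0→5.25:
  [0→0.25]: (0.00+29.25)/2 × 0.25 = 3.65625
  [0.25→3.25]: (29.25+29.38)/2 × 3 = 87.945
  [3.25→4.25]: (29.38+19.11)/2 × 1 = 24.245
  [4.25→4.75]: (19.11+15.34)/2 × 0.5 = 8.6125
  [4.75→5.25]: (15.34+12.30)/2 × 0.5 = 6.91
  Sum = 131.36875 µg/mL·hr
Extrapolated tail: C_last / k_e = 12.30 / 0.445 = 27.640
AUC_0→∞ = 131.36875 + 27.640 = 159.00875 µg/mL·hr

AUC = 159 µg/mL·hr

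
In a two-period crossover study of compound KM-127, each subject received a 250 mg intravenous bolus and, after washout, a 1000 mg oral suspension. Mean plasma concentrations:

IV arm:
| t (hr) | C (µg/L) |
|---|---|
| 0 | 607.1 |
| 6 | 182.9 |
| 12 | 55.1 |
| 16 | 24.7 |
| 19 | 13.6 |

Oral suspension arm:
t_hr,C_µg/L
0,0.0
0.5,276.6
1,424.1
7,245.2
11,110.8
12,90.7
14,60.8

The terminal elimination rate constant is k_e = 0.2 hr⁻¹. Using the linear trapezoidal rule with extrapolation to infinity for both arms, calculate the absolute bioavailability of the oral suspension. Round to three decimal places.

F = 0.261

Trapezoidal AUC_0→19 (IV):
  [0→6]: (607.1+182.9)/2 × 6 = 2370.0
  [6→12]: (182.9+55.1)/2 × 6 = 714.0
  [12→16]: (55.1+24.7)/2 × 4 = 159.6
  [16→19]: (24.7+13.6)/2 × 3 = 57.45
  Sum = 3301.05 µg/L·hr
IV tail: 13.6/0.2 = 68.000; AUC_iv,0→∞ = 3301.05 + 68.000 = 3369.05 µg/L·hr
Trapezoidal AUC_0→14 (oral suspension):
  [0→0.5]: (0.0+276.6)/2 × 0.5 = 69.15
  [0.5→1]: (276.6+424.1)/2 × 0.5 = 175.175
  [1→7]: (424.1+245.2)/2 × 6 = 2007.9
  [7→11]: (245.2+110.8)/2 × 4 = 712.0
  [11→12]: (110.8+90.7)/2 × 1 = 100.75
  [12→14]: (90.7+60.8)/2 × 2 = 151.5
  Sum = 3216.475 µg/L·hr
oral suspension tail: 60.8/0.2 = 304.000; AUC_ev,0→∞ = 3216.475 + 304.000 = 3520.475 µg/L·hr
F = (AUC_ev/D_ev)/(AUC_iv/D_iv) = (3520.475/1000)/(3369.05/250) = 3.520475/13.4762 = 0.2612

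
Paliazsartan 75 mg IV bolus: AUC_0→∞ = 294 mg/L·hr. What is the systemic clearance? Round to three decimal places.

CL = 0.255 L/hr

CL = Dose_iv / AUC_0→∞
   = 75 / 294 = 0.255102 L/hr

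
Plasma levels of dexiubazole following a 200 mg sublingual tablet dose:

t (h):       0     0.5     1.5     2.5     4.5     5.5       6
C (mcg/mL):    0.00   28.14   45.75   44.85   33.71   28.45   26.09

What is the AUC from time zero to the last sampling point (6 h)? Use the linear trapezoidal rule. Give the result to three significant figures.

AUC = 213 mcg/mL·h

Trapezoidal AUC_0→6:
  [0→0.5]: (0.00+28.14)/2 × 0.5 = 7.035
  [0.5→1.5]: (28.14+45.75)/2 × 1 = 36.945
  [1.5→2.5]: (45.75+44.85)/2 × 1 = 45.3
  [2.5→4.5]: (44.85+33.71)/2 × 2 = 78.56
  [4.5→5.5]: (33.71+28.45)/2 × 1 = 31.08
  [5.5→6]: (28.45+26.09)/2 × 0.5 = 13.635
  Sum = 212.555 mcg/mL·h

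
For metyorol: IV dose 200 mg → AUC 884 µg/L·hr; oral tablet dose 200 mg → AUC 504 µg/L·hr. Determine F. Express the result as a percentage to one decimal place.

F = (AUC_ev / D_ev) / (AUC_iv / D_iv)
  = (504/200) / (884/200)
  = 2.52 / 4.42 = 0.5701
  = 57.01%

F = 57.0%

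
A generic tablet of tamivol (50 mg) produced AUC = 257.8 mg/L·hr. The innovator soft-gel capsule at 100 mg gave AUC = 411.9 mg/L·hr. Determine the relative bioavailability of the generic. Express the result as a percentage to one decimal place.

F_rel = 125.2%

F_rel = (AUC_test/D_test) / (AUC_ref/D_ref)
      = (257.8/50) / (411.9/100)
      = 5.156 / 4.119 = 1.2518 = 125.18%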